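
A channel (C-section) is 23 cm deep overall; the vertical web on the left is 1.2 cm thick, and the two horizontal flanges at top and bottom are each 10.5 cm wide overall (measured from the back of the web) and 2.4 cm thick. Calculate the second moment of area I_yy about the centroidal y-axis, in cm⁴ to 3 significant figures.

Treat the section as a set of non-overlapping primitives; coordinates are from the bounding-box lower-left.
Web: 1.2 × 23, A = 27.6 cm², x = 0.6 cm, Ī = 3.312 cm⁴.
Top flange (beyond web): 9.3 × 2.4, A = 22.32 cm², x = 5.85 cm, Ī = 160.87 cm⁴.
Bottom flange (beyond web): 9.3 × 2.4, A = 22.32 cm², x = 5.85 cm, Ī = 160.87 cm⁴.
Centroid: x̄ = ΣA·x / ΣA = 3.8442 cm.
Transfer each piece to the centroidal y-axis using Ī + A·d² with d = x − 3.8442:
  web: d = -3.2442 cm → contributes +293.79 cm⁴
  top flange (beyond web): d = 2.0058 cm → contributes +250.67 cm⁴
  bottom flange (beyond web): d = 2.0058 cm → contributes +250.67 cm⁴
Total I = 795.14 cm⁴.

I_yy ≈ 795 cm⁴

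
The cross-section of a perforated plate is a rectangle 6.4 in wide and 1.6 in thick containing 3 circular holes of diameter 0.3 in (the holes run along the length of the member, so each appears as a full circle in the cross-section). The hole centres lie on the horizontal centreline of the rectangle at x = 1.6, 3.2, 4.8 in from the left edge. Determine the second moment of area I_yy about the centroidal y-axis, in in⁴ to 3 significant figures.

I_yy ≈ 34.6 in⁴

Decompose the section into non-overlapping parts with the origin at the bottom-left of its bounding rectangle.
Plate: 6.4 × 1.6, A = 10.24 in², x = 3.2 in, Ī = 34.953 in⁴.
Hole 1 (subtracted): ⌀0.3, A = 0.070686 in², x = 1.6 in, Ī = 0.00039761 in⁴.
Hole 2 (subtracted): ⌀0.3, A = 0.070686 in², x = 3.2 in, Ī = 0.00039761 in⁴.
Hole 3 (subtracted): ⌀0.3, A = 0.070686 in², x = 4.8 in, Ī = 0.00039761 in⁴.
By symmetry the centroid is at mid-width, x̄ = 3.2 in.
Transfer each piece to the centroidal y-axis using Ī + A·d² with d = x − 3.2:
  plate: d = 0 in → contributes +34.953 in⁴
  hole 1: d = -1.6 in → contributes −0.18135 in⁴
  hole 2: d = 0 in → contributes −0.00039761 in⁴
  hole 3: d = 1.6 in → contributes −0.18135 in⁴
Total I = 34.589 in⁴.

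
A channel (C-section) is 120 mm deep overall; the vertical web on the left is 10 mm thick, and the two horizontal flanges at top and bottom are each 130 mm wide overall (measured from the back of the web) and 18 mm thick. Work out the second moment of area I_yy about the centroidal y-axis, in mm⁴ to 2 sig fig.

I_yy ≈ 9.2 × 10⁶ mm⁴

Decompose the section into non-overlapping parts with the origin at the bottom-left of its bounding rectangle.
Web: 10 × 120, A = 1 200 mm², x = 5 mm, Ī = 10 000 mm⁴.
Top flange (beyond web): 120 × 18, A = 2 160 mm², x = 70 mm, Ī = 2 592 000 mm⁴.
Bottom flange (beyond web): 120 × 18, A = 2 160 mm², x = 70 mm, Ī = 2 592 000 mm⁴.
Centroid: x̄ = ΣA·x / ΣA = 55.87 mm.
Transfer each piece to the centroidal y-axis using Ī + A·d² with d = x − 55.87:
  web: d = -50.87 mm → contributes +3 115 255 mm⁴
  top flange (beyond web): d = 14.13 mm → contributes +3 023 285 mm⁴
  bottom flange (beyond web): d = 14.13 mm → contributes +3 023 285 mm⁴
Total I = 9 161 826 mm⁴.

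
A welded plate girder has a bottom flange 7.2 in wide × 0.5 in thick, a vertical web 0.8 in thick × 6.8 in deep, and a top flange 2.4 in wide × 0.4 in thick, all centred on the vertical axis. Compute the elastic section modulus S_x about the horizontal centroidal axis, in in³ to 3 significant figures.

S_x ≈ 15.1 in³

Decompose the section into non-overlapping parts with the origin at the bottom-left of its bounding rectangle.
Bottom plate: 7.2 × 0.5, A = 3.6 in², y = 0.25 in, Ī = 0.075 in⁴.
Web plate: 0.8 × 6.8, A = 5.44 in², y = 3.9 in, Ī = 20.962 in⁴.
Top plate: 2.4 × 0.4, A = 0.96 in², y = 7.5 in, Ī = 0.0128 in⁴.
Centroid: ȳ = ΣA·y / ΣA = 2.9316 in.
Transfer each piece to the horizontal centroidal axis using Ī + A·d² with d = y − 2.9316:
  bottom plate: d = -2.6816 in → contributes +25.963 in⁴
  web plate: d = 0.9684 in → contributes +26.064 in⁴
  top plate: d = 4.5684 in → contributes +20.048 in⁴
Total I = 72.075 in⁴.
Extreme fibre distance c = 4.7684 in; S = I/c = 15.115 in³.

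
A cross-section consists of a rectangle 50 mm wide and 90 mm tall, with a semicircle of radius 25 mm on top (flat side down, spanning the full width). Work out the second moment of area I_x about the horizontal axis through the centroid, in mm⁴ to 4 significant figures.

Split into non-overlapping primitives; take the origin at the lower-left of the bounding box.
Rectangular body: 50 × 90, A = 4 500 mm², y = 45 mm, Ī = 3 037 500 mm⁴.
Semicircular cap: semicircle r = 25, A = 981.748 mm², y = 100.61 mm, Ī = 42873.8 mm⁴.
Centroid: ȳ = ΣA·y / ΣA = 54.9595 mm.
Transfer each piece to the horizontal axis through the centroid using Ī + A·d² with d = y − 54.9595:
  rectangular body: d = -9.95947 mm → contributes +3 483 860 mm⁴
  semicircular cap: d = 45.6509 mm → contributes +2 088 837 mm⁴
Total I = 5 572 697 mm⁴.

I_x ≈ 5.573 × 10⁶ mm⁴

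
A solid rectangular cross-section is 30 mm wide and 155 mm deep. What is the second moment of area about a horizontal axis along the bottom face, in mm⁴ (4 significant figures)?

The section: 30 × 155, A = 4 650 mm², y = 77.5 mm, Ī = 9 309 688 mm⁴.
Transfer it to the bottom edge using Ī + A·d² with d = y − 0:
  the section: d = 77.5 mm → contributes +37 238 750 mm⁴
Total I = 37 238 750 mm⁴.

I_base ≈ 3.724 × 10⁷ mm⁴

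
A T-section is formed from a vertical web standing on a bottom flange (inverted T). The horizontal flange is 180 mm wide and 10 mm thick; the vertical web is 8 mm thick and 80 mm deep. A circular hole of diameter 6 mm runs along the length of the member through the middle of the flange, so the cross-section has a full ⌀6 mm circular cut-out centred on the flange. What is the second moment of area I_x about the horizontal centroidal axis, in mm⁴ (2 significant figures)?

Split into non-overlapping primitives; take the origin at the lower-left of the bounding box.
Flange: 180 × 10, A = 1 800 mm², y = 5 mm, Ī = 15 000 mm⁴.
Web: 8 × 80, A = 640 mm², y = 50 mm, Ī = 341 333 mm⁴.
Hole (subtracted): ⌀6, A = 28.27 mm², y = 5 mm, Ī = 63.62 mm⁴.
Centroid: ȳ = ΣA·y / ΣA = 16.94 mm.
Transfer each piece to the horizontal centroidal axis using Ī + A·d² with d = y − 16.94:
  flange: d = -11.94 mm → contributes +271 686 mm⁴
  web: d = 33.06 mm → contributes +1 040 760 mm⁴
  hole: d = -11.94 mm → contributes −4 096 mm⁴
Total I = 1 308 350 mm⁴.

I_x ≈ 1.3 × 10⁶ mm⁴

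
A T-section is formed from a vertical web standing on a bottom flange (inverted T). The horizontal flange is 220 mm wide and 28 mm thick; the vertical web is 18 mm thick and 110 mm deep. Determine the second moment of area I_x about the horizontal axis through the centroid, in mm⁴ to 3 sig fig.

Treat the section as a set of non-overlapping primitives; coordinates are from the bounding-box lower-left.
Flange: 220 × 28, A = 6 160 mm², y = 14 mm, Ī = 402 453 mm⁴.
Web: 18 × 110, A = 1 980 mm², y = 83 mm, Ī = 1 996 500 mm⁴.
Centroid: ȳ = ΣA·y / ΣA = 30.784 mm.
Transfer each piece to the horizontal axis through the centroid using Ī + A·d² with d = y − 30.784:
  flange: d = -16.784 mm → contributes +2 137 697 mm⁴
  web: d = 52.216 mm → contributes +7 395 036 mm⁴
Total I = 9 532 733 mm⁴.

I_x ≈ 9.53 × 10⁶ mm⁴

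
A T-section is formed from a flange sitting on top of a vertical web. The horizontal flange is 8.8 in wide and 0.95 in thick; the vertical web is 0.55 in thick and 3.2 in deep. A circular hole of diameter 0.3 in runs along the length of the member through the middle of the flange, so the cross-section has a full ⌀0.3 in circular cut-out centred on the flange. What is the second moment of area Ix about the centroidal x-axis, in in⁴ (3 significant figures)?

Decompose the section into non-overlapping parts with the origin at the bottom-left of its bounding rectangle.
Flange: 8.8 × 0.95, A = 8.36 in², y = 3.675 in, Ī = 0.62874 in⁴.
Web: 0.55 × 3.2, A = 1.76 in², y = 1.6 in, Ī = 1.5019 in⁴.
Hole (subtracted): ⌀0.3, A = 0.070686 in², y = 3.675 in, Ī = 0.00039761 in⁴.
Centroid: ȳ = ΣA·y / ΣA = 3.3116 in.
Transfer each piece to the centroidal x-axis using Ī + A·d² with d = y − 3.3116:
  flange: d = 0.36341 in → contributes +1.7328 in⁴
  web: d = -1.7116 in → contributes +6.6579 in⁴
  hole: d = 0.36341 in → contributes −0.0097328 in⁴
Total I = 8.3809 in⁴.

Ix ≈ 8.38 in⁴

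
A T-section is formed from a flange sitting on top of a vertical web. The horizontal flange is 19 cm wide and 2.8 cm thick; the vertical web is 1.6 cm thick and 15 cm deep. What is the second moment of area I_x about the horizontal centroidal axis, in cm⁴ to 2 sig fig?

Break the section into simple shapes (no overlaps), measuring from the bottom-left corner of the bounding box.
Flange: 19 × 2.8, A = 53.2 cm², y = 16.4 cm, Ī = 34.76 cm⁴.
Web: 1.6 × 15, A = 24 cm², y = 7.5 cm, Ī = 450 cm⁴.
Centroid: ȳ = ΣA·y / ΣA = 13.63 cm.
Transfer each piece to the horizontal centroidal axis using Ī + A·d² with d = y − 13.63:
  flange: d = 2.767 cm → contributes +442 cm⁴
  web: d = -6.133 cm → contributes +1 353 cm⁴
Total I = 1 795 cm⁴.

I_x ≈ 1800 cm⁴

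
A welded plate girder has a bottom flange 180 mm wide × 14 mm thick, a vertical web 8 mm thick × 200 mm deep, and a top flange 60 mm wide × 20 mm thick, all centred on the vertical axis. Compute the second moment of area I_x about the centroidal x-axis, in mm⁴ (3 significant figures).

I_x ≈ 4.52 × 10⁷ mm⁴

Treat the section as a set of non-overlapping primitives; coordinates are from the bounding-box lower-left.
Bottom plate: 180 × 14, A = 2 520 mm², y = 7 mm, Ī = 41 160 mm⁴.
Web plate: 8 × 200, A = 1 600 mm², y = 114 mm, Ī = 5 333 333 mm⁴.
Top plate: 60 × 20, A = 1 200 mm², y = 224 mm, Ī = 40 000 mm⁴.
Centroid: ȳ = ΣA·y / ΣA = 88.128 mm.
Transfer each piece to the centroidal x-axis using Ī + A·d² with d = y − 88.128:
  bottom plate: d = -81.128 mm → contributes +16 627 102 mm⁴
  web plate: d = 25.872 mm → contributes +6 404 325 mm⁴
  top plate: d = 135.87 mm → contributes +22 193 499 mm⁴
Total I = 45 224 926 mm⁴.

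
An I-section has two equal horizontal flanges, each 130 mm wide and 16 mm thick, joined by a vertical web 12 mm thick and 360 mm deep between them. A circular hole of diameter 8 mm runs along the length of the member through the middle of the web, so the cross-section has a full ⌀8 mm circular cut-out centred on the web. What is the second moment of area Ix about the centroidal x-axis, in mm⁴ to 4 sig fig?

Ix ≈ 1.938 × 10⁸ mm⁴

Treat the section as a set of non-overlapping primitives; coordinates are from the bounding-box lower-left.
Bottom flange: 130 × 16, A = 2 080 mm², y = 8 mm, Ī = 44373.3 mm⁴.
Web: 12 × 360, A = 4 320 mm², y = 196 mm, Ī = 46 656 000 mm⁴.
Top flange: 130 × 16, A = 2 080 mm², y = 384 mm, Ī = 44373.3 mm⁴.
Hole (subtracted): ⌀8, A = 50.2655 mm², y = 196 mm, Ī = 201.062 mm⁴.
By symmetry the centroid is at mid-height, ȳ = 196 mm.
Transfer each piece to the centroidal x-axis using Ī + A·d² with d = y − 196:
  bottom flange: d = -188 mm → contributes +73 559 893 mm⁴
  web: d = 0 mm → contributes +46 656 000 mm⁴
  top flange: d = 188 mm → contributes +73 559 893 mm⁴
  hole: d = 0 mm → contributes −201.062 mm⁴
Total I = 193 775 586 mm⁴.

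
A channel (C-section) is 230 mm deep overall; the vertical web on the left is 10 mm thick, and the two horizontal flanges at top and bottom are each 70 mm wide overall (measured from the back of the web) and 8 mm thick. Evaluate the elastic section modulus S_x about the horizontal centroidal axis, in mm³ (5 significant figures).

Treat the section as a set of non-overlapping primitives; coordinates are from the bounding-box lower-left.
Web: 10 × 230, A = 2 300 mm², y = 115 mm, Ī = 10 139 167 mm⁴.
Top flange (beyond web): 60 × 8, A = 480 mm², y = 226 mm, Ī = 2 560 mm⁴.
Bottom flange (beyond web): 60 × 8, A = 480 mm², y = 4 mm, Ī = 2 560 mm⁴.
By symmetry the centroid is at mid-height, ȳ = 115 mm.
Transfer each piece to the horizontal centroidal axis using Ī + A·d² with d = y − 115:
  web: d = 0 mm → contributes +10 139 167 mm⁴
  top flange (beyond web): d = 111 mm → contributes +5 916 640 mm⁴
  bottom flange (beyond web): d = -111 mm → contributes +5 916 640 mm⁴
Total I = 21 972 447 mm⁴.
Extreme fibre distance c = 115 mm; S = I/c = 191064.8 mm³.

S_x ≈ 1.9106 × 10⁵ mm³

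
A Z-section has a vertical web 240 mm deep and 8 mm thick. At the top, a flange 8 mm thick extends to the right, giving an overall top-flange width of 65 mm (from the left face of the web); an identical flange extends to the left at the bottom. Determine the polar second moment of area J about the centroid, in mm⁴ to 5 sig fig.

Decompose the section into non-overlapping parts with the origin at the bottom-left of its bounding rectangle.
Web: 8 × 240, A = 1 920 mm², y = 120 mm, Ī = 9 216 000 mm⁴.
Top flange (beyond web): 57 × 8, A = 456 mm², y = 236 mm, Ī = 2 432 mm⁴.
Bottom flange (beyond web): 57 × 8, A = 456 mm², y = 4 mm, Ī = 2 432 mm⁴.
Centroid: ȳ = ΣA·y / ΣA = 120 mm.
Transfer each piece to the centroidal x-axis using Ī + A·d² with d = y − 120:
  web: d = 0 mm → contributes +9 216 000 mm⁴
  top flange (beyond web): d = 116 mm → contributes +6 138 368 mm⁴
  bottom flange (beyond web): d = -116 mm → contributes +6 138 368 mm⁴
Total I = 21 492 736 mm⁴.
For the y-axis: x̄ = 61 mm.
Repeating about the centroidal y-axis gives I_y = 1 220 464 mm⁴.
Polar second moment: J = I_x + I_y = 22 713 200 mm⁴.

J ≈ 2.2713 × 10⁷ mm⁴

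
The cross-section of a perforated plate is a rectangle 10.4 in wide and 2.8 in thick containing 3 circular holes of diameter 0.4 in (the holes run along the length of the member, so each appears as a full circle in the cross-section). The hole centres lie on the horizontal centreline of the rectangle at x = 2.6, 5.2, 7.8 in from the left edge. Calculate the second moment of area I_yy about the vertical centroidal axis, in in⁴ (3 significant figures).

Decompose the section into non-overlapping parts with the origin at the bottom-left of its bounding rectangle.
Plate: 10.4 × 2.8, A = 29.12 in², x = 5.2 in, Ī = 262.47 in⁴.
Hole 1 (subtracted): ⌀0.4, A = 0.12566 in², x = 2.6 in, Ī = 0.0012566 in⁴.
Hole 2 (subtracted): ⌀0.4, A = 0.12566 in², x = 5.2 in, Ī = 0.0012566 in⁴.
Hole 3 (subtracted): ⌀0.4, A = 0.12566 in², x = 7.8 in, Ī = 0.0012566 in⁴.
By symmetry the centroid is at mid-width, x̄ = 5.2 in.
Transfer each piece to the vertical centroidal axis using Ī + A·d² with d = x − 5.2:
  plate: d = 0 in → contributes +262.47 in⁴
  hole 1: d = -2.6 in → contributes −0.85074 in⁴
  hole 2: d = 0 in → contributes −0.0012566 in⁴
  hole 3: d = 2.6 in → contributes −0.85074 in⁴
Total I = 260.77 in⁴.

I_yy ≈ 261 in⁴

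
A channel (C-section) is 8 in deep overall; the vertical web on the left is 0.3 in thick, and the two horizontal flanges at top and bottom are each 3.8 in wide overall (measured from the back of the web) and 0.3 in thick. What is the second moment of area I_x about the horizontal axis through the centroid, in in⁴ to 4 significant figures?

I_x ≈ 43.94 in⁴

Break the section into simple shapes (no overlaps), measuring from the bottom-left corner of the bounding box.
Web: 0.3 × 8, A = 2.4 in², y = 4 in, Ī = 12.8 in⁴.
Top flange (beyond web): 3.5 × 0.3, A = 1.05 in², y = 7.85 in, Ī = 0.007875 in⁴.
Bottom flange (beyond web): 3.5 × 0.3, A = 1.05 in², y = 0.15 in, Ī = 0.007875 in⁴.
By symmetry the centroid is at mid-height, ȳ = 4 in.
Transfer each piece to the horizontal axis through the centroid using Ī + A·d² with d = y − 4:
  web: d = 0 in → contributes +12.8 in⁴
  top flange (beyond web): d = 3.85 in → contributes +15.5715 in⁴
  bottom flange (beyond web): d = -3.85 in → contributes +15.5715 in⁴
Total I = 43.943 in⁴.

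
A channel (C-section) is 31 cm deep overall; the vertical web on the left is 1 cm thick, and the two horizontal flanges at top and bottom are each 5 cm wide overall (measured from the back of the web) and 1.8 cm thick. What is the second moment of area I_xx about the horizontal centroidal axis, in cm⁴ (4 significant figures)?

I_xx ≈ 5556 cm⁴

Treat the section as a set of non-overlapping primitives; coordinates are from the bounding-box lower-left.
Web: 1 × 31, A = 31 cm², y = 15.5 cm, Ī = 2482.58 cm⁴.
Top flange (beyond web): 4 × 1.8, A = 7.2 cm², y = 30.1 cm, Ī = 1.944 cm⁴.
Bottom flange (beyond web): 4 × 1.8, A = 7.2 cm², y = 0.9 cm, Ī = 1.944 cm⁴.
By symmetry the centroid is at mid-height, ȳ = 15.5 cm.
Transfer each piece to the horizontal centroidal axis using Ī + A·d² with d = y − 15.5:
  web: d = 0 cm → contributes +2482.58 cm⁴
  top flange (beyond web): d = 14.6 cm → contributes +1536.7 cm⁴
  bottom flange (beyond web): d = -14.6 cm → contributes +1536.7 cm⁴
Total I = 5555.98 cm⁴.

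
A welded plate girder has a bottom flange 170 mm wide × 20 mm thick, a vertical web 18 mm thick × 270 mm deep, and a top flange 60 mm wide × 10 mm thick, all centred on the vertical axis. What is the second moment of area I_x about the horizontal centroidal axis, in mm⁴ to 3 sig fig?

I_x ≈ 9.40 × 10⁷ mm⁴

Decompose the section into non-overlapping parts with the origin at the bottom-left of its bounding rectangle.
Bottom plate: 170 × 20, A = 3 400 mm², y = 10 mm, Ī = 113 333 mm⁴.
Web plate: 18 × 270, A = 4 860 mm², y = 155 mm, Ī = 29 524 500 mm⁴.
Top plate: 60 × 10, A = 600 mm², y = 295 mm, Ī = 5 000 mm⁴.
Centroid: ȳ = ΣA·y / ΣA = 108.84 mm.
Transfer each piece to the horizontal centroidal axis using Ī + A·d² with d = y − 108.84:
  bottom plate: d = -98.837 mm → contributes +33 327 409 mm⁴
  web plate: d = 46.163 mm → contributes +39 881 058 mm⁴
  top plate: d = 186.16 mm → contributes +20 798 892 mm⁴
Total I = 94 007 359 mm⁴.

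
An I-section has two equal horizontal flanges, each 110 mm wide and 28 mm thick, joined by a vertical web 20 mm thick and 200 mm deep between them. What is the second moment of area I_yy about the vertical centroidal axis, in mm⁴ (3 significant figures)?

Break the section into simple shapes (no overlaps), measuring from the bottom-left corner of the bounding box.
Bottom flange: 110 × 28, A = 3 080 mm², x = 55 mm, Ī = 3 105 667 mm⁴.
Web: 20 × 200, A = 4 000 mm², x = 55 mm, Ī = 133 333 mm⁴.
Top flange: 110 × 28, A = 3 080 mm², x = 55 mm, Ī = 3 105 667 mm⁴.
By symmetry the centroid is at mid-width, x̄ = 55 mm.
All pieces are centred on the vertical centroidal axis, so I = ΣĪ = 6 344 667 mm⁴.

I_yy ≈ 6.34 × 10⁶ mm⁴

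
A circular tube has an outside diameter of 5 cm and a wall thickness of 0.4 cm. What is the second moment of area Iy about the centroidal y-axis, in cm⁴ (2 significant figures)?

Iy ≈ 15 cm⁴

Split into non-overlapping primitives; take the origin at the lower-left of the bounding box.
Outer circle: ⌀5, A = 19.63 cm², x = 2.5 cm, Ī = 30.68 cm⁴.
Bore (subtracted): ⌀4.2, A = 13.85 cm², x = 2.5 cm, Ī = 15.27 cm⁴.
By symmetry the centroid is at mid-width, x̄ = 2.5 cm.
All pieces are centred on the centroidal y-axis, so I = ΣĪ (holes subtracted) = 15.41 cm⁴.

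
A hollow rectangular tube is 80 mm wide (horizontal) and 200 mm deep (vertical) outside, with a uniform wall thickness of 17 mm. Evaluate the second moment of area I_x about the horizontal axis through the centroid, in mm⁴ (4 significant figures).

Decompose the section into non-overlapping parts with the origin at the bottom-left of its bounding rectangle.
Outer rectangle: 80 × 200, A = 16 000 mm², y = 100 mm, Ī = 53 333 333 mm⁴.
Inner void (subtracted): 46 × 166, A = 7 636 mm², y = 100 mm, Ī = 17 534 801 mm⁴.
By symmetry the centroid is at mid-height, ȳ = 100 mm.
All pieces are centred on the horizontal axis through the centroid, so I = ΣĪ (holes subtracted) = 35 798 532 mm⁴.

I_x ≈ 3.580 × 10⁷ mm⁴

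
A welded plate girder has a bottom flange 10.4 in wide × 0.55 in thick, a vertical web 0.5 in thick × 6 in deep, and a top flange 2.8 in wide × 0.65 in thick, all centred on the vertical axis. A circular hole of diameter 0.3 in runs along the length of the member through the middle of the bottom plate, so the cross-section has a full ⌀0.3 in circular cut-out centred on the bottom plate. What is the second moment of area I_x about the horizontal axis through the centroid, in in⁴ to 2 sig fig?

I_x ≈ 75 in⁴

Treat the section as a set of non-overlapping primitives; coordinates are from the bounding-box lower-left.
Bottom plate: 10.4 × 0.55, A = 5.72 in², y = 0.275 in, Ī = 0.1442 in⁴.
Web plate: 0.5 × 6, A = 3 in², y = 3.55 in, Ī = 9 in⁴.
Top plate: 2.8 × 0.65, A = 1.82 in², y = 6.875 in, Ī = 0.06408 in⁴.
Hole (subtracted): ⌀0.3, A = 0.07069 in², y = 0.275 in, Ī = 0.0003976 in⁴.
Centroid: ȳ = ΣA·y / ΣA = 2.361 in.
Transfer each piece to the horizontal axis through the centroid using Ī + A·d² with d = y − 2.361:
  bottom plate: d = -2.086 in → contributes +25.03 in⁴
  web plate: d = 1.189 in → contributes +13.24 in⁴
  top plate: d = 4.514 in → contributes +37.15 in⁴
  hole: d = -2.086 in → contributes −0.3079 in⁴
Total I = 75.12 in⁴.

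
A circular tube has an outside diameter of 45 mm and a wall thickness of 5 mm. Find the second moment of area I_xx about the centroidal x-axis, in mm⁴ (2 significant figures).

Treat the section as a set of non-overlapping primitives; coordinates are from the bounding-box lower-left.
Outer circle: ⌀45, A = 1 590 mm², y = 22.5 mm, Ī = 201 289 mm⁴.
Bore (subtracted): ⌀35, A = 962.1 mm², y = 22.5 mm, Ī = 73 662 mm⁴.
By symmetry the centroid is at mid-height, ȳ = 22.5 mm.
All pieces are centred on the centroidal x-axis, so I = ΣĪ (holes subtracted) = 127 627 mm⁴.

I_xx ≈ 1.3 × 10⁵ mm⁴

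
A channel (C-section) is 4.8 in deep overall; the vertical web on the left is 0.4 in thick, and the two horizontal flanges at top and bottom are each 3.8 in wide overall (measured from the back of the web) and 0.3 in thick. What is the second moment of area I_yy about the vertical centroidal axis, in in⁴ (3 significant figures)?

Split into non-overlapping primitives; take the origin at the lower-left of the bounding box.
Web: 0.4 × 4.8, A = 1.92 in², x = 0.2 in, Ī = 0.0256 in⁴.
Top flange (beyond web): 3.4 × 0.3, A = 1.02 in², x = 2.1 in, Ī = 0.9826 in⁴.
Bottom flange (beyond web): 3.4 × 0.3, A = 1.02 in², x = 2.1 in, Ī = 0.9826 in⁴.
Centroid: x̄ = ΣA·x / ΣA = 1.1788 in.
Transfer each piece to the vertical centroidal axis using Ī + A·d² with d = x − 1.1788:
  web: d = -0.97879 in → contributes +1.865 in⁴
  top flange (beyond web): d = 0.92121 in → contributes +1.8482 in⁴
  bottom flange (beyond web): d = 0.92121 in → contributes +1.8482 in⁴
Total I = 5.5614 in⁴.

I_yy ≈ 5.56 in⁴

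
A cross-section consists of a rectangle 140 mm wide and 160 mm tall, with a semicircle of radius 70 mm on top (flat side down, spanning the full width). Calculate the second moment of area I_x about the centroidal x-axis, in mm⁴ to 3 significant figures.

Treat the section as a set of non-overlapping primitives; coordinates are from the bounding-box lower-left.
Rectangular body: 140 × 160, A = 22 400 mm², y = 80 mm, Ī = 47 786 667 mm⁴.
Semicircular cap: semicircle r = 70, A = 7696.9 mm², y = 189.71 mm, Ī = 2 635 265 mm⁴.
Centroid: ȳ = ΣA·y / ΣA = 108.06 mm.
Transfer each piece to the centroidal x-axis using Ī + A·d² with d = y − 108.06:
  rectangular body: d = -28.057 mm → contributes +65 419 425 mm⁴
  semicircular cap: d = 81.652 mm → contributes +53 951 207 mm⁴
Total I = 119 370 631 mm⁴.

I_x ≈ 1.19 × 10⁸ mm⁴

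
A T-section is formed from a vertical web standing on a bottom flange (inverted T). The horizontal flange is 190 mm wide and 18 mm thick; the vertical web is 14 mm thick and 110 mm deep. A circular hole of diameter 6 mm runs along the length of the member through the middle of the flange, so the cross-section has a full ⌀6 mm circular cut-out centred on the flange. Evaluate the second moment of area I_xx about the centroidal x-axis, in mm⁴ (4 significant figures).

I_xx ≈ 5.983 × 10⁶ mm⁴

Split into non-overlapping primitives; take the origin at the lower-left of the bounding box.
Flange: 190 × 18, A = 3 420 mm², y = 9 mm, Ī = 92 340 mm⁴.
Web: 14 × 110, A = 1 540 mm², y = 73 mm, Ī = 1 552 833 mm⁴.
Hole (subtracted): ⌀6, A = 28.2743 mm², y = 9 mm, Ī = 63.6173 mm⁴.
Centroid: ȳ = ΣA·y / ΣA = 28.9849 mm.
Transfer each piece to the centroidal x-axis using Ī + A·d² with d = y − 28.9849:
  flange: d = -19.9849 mm → contributes +1 458 274 mm⁴
  web: d = 44.0151 mm → contributes +4 536 321 mm⁴
  hole: d = -19.9849 mm → contributes −11356.3 mm⁴
Total I = 5 983 239 mm⁴.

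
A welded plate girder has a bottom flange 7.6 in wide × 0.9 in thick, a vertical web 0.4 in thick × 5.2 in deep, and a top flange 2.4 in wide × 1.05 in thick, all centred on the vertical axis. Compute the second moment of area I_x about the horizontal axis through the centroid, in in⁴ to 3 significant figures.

Split into non-overlapping primitives; take the origin at the lower-left of the bounding box.
Bottom plate: 7.6 × 0.9, A = 6.84 in², y = 0.45 in, Ī = 0.4617 in⁴.
Web plate: 0.4 × 5.2, A = 2.08 in², y = 3.5 in, Ī = 4.6869 in⁴.
Top plate: 2.4 × 1.05, A = 2.52 in², y = 6.625 in, Ī = 0.23153 in⁴.
Centroid: ȳ = ΣA·y / ΣA = 2.3648 in.
Transfer each piece to the horizontal axis through the centroid using Ī + A·d² with d = y − 2.3648:
  bottom plate: d = -1.9148 in → contributes +25.54 in⁴
  web plate: d = 1.1352 in → contributes +7.3675 in⁴
  top plate: d = 4.2602 in → contributes +45.968 in⁴
Total I = 78.875 in⁴.

I_x ≈ 78.9 in⁴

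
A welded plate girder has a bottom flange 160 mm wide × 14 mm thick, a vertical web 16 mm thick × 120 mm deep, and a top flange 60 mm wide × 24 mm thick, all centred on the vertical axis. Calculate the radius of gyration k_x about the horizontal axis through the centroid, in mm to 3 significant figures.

k_x ≈ 59.1 mm

Decompose the section into non-overlapping parts with the origin at the bottom-left of its bounding rectangle.
Bottom plate: 160 × 14, A = 2 240 mm², y = 7 mm, Ī = 36 587 mm⁴.
Web plate: 16 × 120, A = 1 920 mm², y = 74 mm, Ī = 2 304 000 mm⁴.
Top plate: 60 × 24, A = 1 440 mm², y = 146 mm, Ī = 69 120 mm⁴.
Centroid: ȳ = ΣA·y / ΣA = 65.714 mm.
Transfer each piece to the horizontal axis through the centroid using Ī + A·d² with d = y − 65.714:
  bottom plate: d = -58.714 mm → contributes +7 758 690 mm⁴
  web plate: d = 8.2857 mm → contributes +2 435 814 mm⁴
  top plate: d = 80.286 mm → contributes +9 351 066 mm⁴
Total I = 19 545 570 mm⁴.
Radius of gyration: k = √(I/A) = √(19 545 570 / 5 600) = 59.079 mm.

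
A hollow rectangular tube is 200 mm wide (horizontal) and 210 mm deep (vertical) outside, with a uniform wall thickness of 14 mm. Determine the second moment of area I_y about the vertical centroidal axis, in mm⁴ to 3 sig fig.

Treat the section as a set of non-overlapping primitives; coordinates are from the bounding-box lower-left.
Outer rectangle: 200 × 210, A = 42 000 mm², x = 100 mm, Ī = 140 000 000 mm⁴.
Inner void (subtracted): 172 × 182, A = 31 304 mm², x = 100 mm, Ī = 77 174 795 mm⁴.
By symmetry the centroid is at mid-width, x̄ = 100 mm.
All pieces are centred on the vertical centroidal axis, so I = ΣĪ (holes subtracted) = 62 825 205 mm⁴.

I_y ≈ 6.28 × 10⁷ mm⁴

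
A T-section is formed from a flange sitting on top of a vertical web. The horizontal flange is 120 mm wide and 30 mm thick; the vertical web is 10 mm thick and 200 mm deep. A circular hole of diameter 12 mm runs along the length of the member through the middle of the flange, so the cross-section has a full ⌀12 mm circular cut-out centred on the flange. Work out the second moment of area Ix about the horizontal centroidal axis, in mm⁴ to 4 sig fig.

Ix ≈ 2.374 × 10⁷ mm⁴

Decompose the section into non-overlapping parts with the origin at the bottom-left of its bounding rectangle.
Flange: 120 × 30, A = 3 600 mm², y = 215 mm, Ī = 270 000 mm⁴.
Web: 10 × 200, A = 2 000 mm², y = 100 mm, Ī = 6 666 667 mm⁴.
Hole (subtracted): ⌀12, A = 113.097 mm², y = 215 mm, Ī = 1017.88 mm⁴.
Centroid: ȳ = ΣA·y / ΣA = 173.082 mm.
Transfer each piece to the horizontal centroidal axis using Ī + A·d² with d = y − 173.082:
  flange: d = 41.918 mm → contributes +6 595 628 mm⁴
  web: d = -73.082 mm → contributes +17 348 623 mm⁴
  hole: d = 41.918 mm → contributes −199 743 mm⁴
Total I = 23 744 508 mm⁴.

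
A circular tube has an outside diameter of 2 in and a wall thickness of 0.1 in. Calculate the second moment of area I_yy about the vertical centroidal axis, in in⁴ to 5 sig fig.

Split into non-overlapping primitives; take the origin at the lower-left of the bounding box.
Outer circle: ⌀2, A = 3.141593 in², x = 1 in, Ī = 0.7853982 in⁴.
Bore (subtracted): ⌀1.8, A = 2.54469 in², x = 1 in, Ī = 0.5152997 in⁴.
By symmetry the centroid is at mid-width, x̄ = 1 in.
All pieces are centred on the vertical centroidal axis, so I = ΣĪ (holes subtracted) = 0.2700984 in⁴.

I_yy ≈ 0.27010 in⁴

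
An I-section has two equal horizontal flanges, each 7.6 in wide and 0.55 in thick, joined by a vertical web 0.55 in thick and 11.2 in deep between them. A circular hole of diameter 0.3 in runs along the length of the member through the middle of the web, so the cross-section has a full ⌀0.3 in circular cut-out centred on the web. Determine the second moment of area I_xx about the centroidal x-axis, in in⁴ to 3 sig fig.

Break the section into simple shapes (no overlaps), measuring from the bottom-left corner of the bounding box.
Bottom flange: 7.6 × 0.55, A = 4.18 in², y = 0.275 in, Ī = 0.10537 in⁴.
Web: 0.55 × 11.2, A = 6.16 in², y = 6.15 in, Ī = 64.393 in⁴.
Top flange: 7.6 × 0.55, A = 4.18 in², y = 12.025 in, Ī = 0.10537 in⁴.
Hole (subtracted): ⌀0.3, A = 0.070686 in², y = 6.15 in, Ī = 0.00039761 in⁴.
By symmetry the centroid is at mid-height, ȳ = 6.15 in.
Transfer each piece to the centroidal x-axis using Ī + A·d² with d = y − 6.15:
  bottom flange: d = -5.875 in → contributes +144.38 in⁴
  web: d = 0 in → contributes +64.393 in⁴
  top flange: d = 5.875 in → contributes +144.38 in⁴
  hole: d = 0 in → contributes −0.00039761 in⁴
Total I = 353.15 in⁴.

I_xx ≈ 353 in⁴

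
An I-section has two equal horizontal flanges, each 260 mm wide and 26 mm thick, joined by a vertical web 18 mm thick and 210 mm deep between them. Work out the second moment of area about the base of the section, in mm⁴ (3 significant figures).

I_base ≈ 5.00 × 10⁸ mm⁴

Split into non-overlapping primitives; take the origin at the lower-left of the bounding box.
Bottom flange: 260 × 26, A = 6 760 mm², y = 13 mm, Ī = 380 813 mm⁴.
Web: 18 × 210, A = 3 780 mm², y = 131 mm, Ī = 13 891 500 mm⁴.
Top flange: 260 × 26, A = 6 760 mm², y = 249 mm, Ī = 380 813 mm⁴.
Transfer each piece to the bottom edge using Ī + A·d² with d = y − 0:
  bottom flange: d = 13 mm → contributes +1 523 253 mm⁴
  web: d = 131 mm → contributes +78 760 080 mm⁴
  top flange: d = 249 mm → contributes +419 507 573 mm⁴
Total I = 499 790 907 mm⁴.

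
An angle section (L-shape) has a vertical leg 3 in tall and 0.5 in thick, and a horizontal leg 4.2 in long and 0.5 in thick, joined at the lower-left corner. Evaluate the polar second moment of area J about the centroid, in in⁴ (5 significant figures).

J ≈ 8.2527 in⁴

Decompose the section into non-overlapping parts with the origin at the bottom-left of its bounding rectangle.
Vertical leg: 0.5 × 3, A = 1.5 in², y = 1.5 in, Ī = 1.125 in⁴.
Horizontal leg (remainder): 3.7 × 0.5, A = 1.85 in², y = 0.25 in, Ī = 0.03854167 in⁴.
Centroid: ȳ = ΣA·y / ΣA = 0.8097015 in.
Transfer each piece to the centroidal x-axis using Ī + A·d² with d = y − 0.8097015:
  vertical leg: d = 0.6902985 in → contributes +1.839768 in⁴
  horizontal leg (remainder): d = -0.5597015 in → contributes +0.6180833 in⁴
Total I = 2.457851 in⁴.
For the y-axis: x̄ = 1.409701 in.
Repeating about the centroidal y-axis gives I_y = 5.794851 in⁴.
Polar second moment: J = I_x + I_y = 8.252703 in⁴.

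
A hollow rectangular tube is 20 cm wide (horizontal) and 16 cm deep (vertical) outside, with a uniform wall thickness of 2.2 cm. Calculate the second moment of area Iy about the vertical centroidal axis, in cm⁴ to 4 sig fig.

Iy ≈ 6997 cm⁴

Decompose the section into non-overlapping parts with the origin at the bottom-left of its bounding rectangle.
Outer rectangle: 20 × 16, A = 320 cm², x = 10 cm, Ī = 10666.7 cm⁴.
Inner void (subtracted): 15.6 × 11.6, A = 180.96 cm², x = 10 cm, Ī = 3669.87 cm⁴.
By symmetry the centroid is at mid-width, x̄ = 10 cm.
All pieces are centred on the vertical centroidal axis, so I = ΣĪ (holes subtracted) = 6996.8 cm⁴.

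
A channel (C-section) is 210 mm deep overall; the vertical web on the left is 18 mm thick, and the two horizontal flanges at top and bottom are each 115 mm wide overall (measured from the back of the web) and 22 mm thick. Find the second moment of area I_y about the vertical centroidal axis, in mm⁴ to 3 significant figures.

I_y ≈ 1.01 × 10⁷ mm⁴

Decompose the section into non-overlapping parts with the origin at the bottom-left of its bounding rectangle.
Web: 18 × 210, A = 3 780 mm², x = 9 mm, Ī = 102 060 mm⁴.
Top flange (beyond web): 97 × 22, A = 2 134 mm², x = 66.5 mm, Ī = 1 673 234 mm⁴.
Bottom flange (beyond web): 97 × 22, A = 2 134 mm², x = 66.5 mm, Ī = 1 673 234 mm⁴.
Centroid: x̄ = ΣA·x / ΣA = 39.493 mm.
Transfer each piece to the vertical centroidal axis using Ī + A·d² with d = x − 39.493:
  web: d = -30.493 mm → contributes +3 616 858 mm⁴
  top flange (beyond web): d = 27.007 mm → contributes +3 229 693 mm⁴
  bottom flange (beyond web): d = 27.007 mm → contributes +3 229 693 mm⁴
Total I = 10 076 244 mm⁴.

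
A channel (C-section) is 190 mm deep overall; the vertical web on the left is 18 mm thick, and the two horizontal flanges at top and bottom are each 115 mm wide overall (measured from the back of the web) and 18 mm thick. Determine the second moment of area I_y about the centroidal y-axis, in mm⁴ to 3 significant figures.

Break the section into simple shapes (no overlaps), measuring from the bottom-left corner of the bounding box.
Web: 18 × 190, A = 3 420 mm², x = 9 mm, Ī = 92 340 mm⁴.
Top flange (beyond web): 97 × 18, A = 1 746 mm², x = 66.5 mm, Ī = 1 369 010 mm⁴.
Bottom flange (beyond web): 97 × 18, A = 1 746 mm², x = 66.5 mm, Ī = 1 369 010 mm⁴.
Centroid: x̄ = ΣA·x / ΣA = 38.049 mm.
Transfer each piece to the centroidal y-axis using Ī + A·d² with d = x − 38.049:
  web: d = -29.049 mm → contributes +2 978 383 mm⁴
  top flange (beyond web): d = 28.451 mm → contributes +2 782 278 mm⁴
  bottom flange (beyond web): d = 28.451 mm → contributes +2 782 278 mm⁴
Total I = 8 542 939 mm⁴.

I_y ≈ 8.54 × 10⁶ mm⁴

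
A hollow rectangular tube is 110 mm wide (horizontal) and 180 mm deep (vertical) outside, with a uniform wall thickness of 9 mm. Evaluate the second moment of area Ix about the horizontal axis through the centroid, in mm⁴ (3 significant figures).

Ix ≈ 2.09 × 10⁷ mm⁴

Treat the section as a set of non-overlapping primitives; coordinates are from the bounding-box lower-left.
Outer rectangle: 110 × 180, A = 19 800 mm², y = 90 mm, Ī = 53 460 000 mm⁴.
Inner void (subtracted): 92 × 162, A = 14 904 mm², y = 90 mm, Ī = 32 595 048 mm⁴.
By symmetry the centroid is at mid-height, ȳ = 90 mm.
All pieces are centred on the horizontal axis through the centroid, so I = ΣĪ (holes subtracted) = 20 864 952 mm⁴.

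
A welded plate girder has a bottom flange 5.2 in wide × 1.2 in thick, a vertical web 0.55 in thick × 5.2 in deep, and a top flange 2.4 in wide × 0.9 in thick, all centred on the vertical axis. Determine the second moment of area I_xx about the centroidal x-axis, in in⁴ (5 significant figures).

Break the section into simple shapes (no overlaps), measuring from the bottom-left corner of the bounding box.
Bottom plate: 5.2 × 1.2, A = 6.24 in², y = 0.6 in, Ī = 0.7488 in⁴.
Web plate: 0.55 × 5.2, A = 2.86 in², y = 3.8 in, Ī = 6.444533 in⁴.
Top plate: 2.4 × 0.9, A = 2.16 in², y = 6.85 in, Ī = 0.1458 in⁴.
Centroid: ȳ = ΣA·y / ΣA = 2.611723 in.
Transfer each piece to the centroidal x-axis using Ī + A·d² with d = y − 2.611723:
  bottom plate: d = -2.011723 in → contributes +26.00226 in⁴
  web plate: d = 1.188277 in → contributes +10.48286 in⁴
  top plate: d = 4.238277 in → contributes +38.94586 in⁴
Total I = 75.43099 in⁴.

I_xx ≈ 75.431 in⁴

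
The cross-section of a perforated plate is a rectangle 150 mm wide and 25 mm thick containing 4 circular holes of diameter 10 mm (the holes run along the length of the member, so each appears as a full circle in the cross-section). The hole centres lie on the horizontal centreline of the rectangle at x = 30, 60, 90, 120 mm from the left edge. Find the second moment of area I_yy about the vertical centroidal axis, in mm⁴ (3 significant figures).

Treat the section as a set of non-overlapping primitives; coordinates are from the bounding-box lower-left.
Plate: 150 × 25, A = 3 750 mm², x = 75 mm, Ī = 7 031 250 mm⁴.
Hole 1 (subtracted): ⌀10, A = 78.54 mm², x = 30 mm, Ī = 490.87 mm⁴.
Hole 2 (subtracted): ⌀10, A = 78.54 mm², x = 60 mm, Ī = 490.87 mm⁴.
Hole 3 (subtracted): ⌀10, A = 78.54 mm², x = 90 mm, Ī = 490.87 mm⁴.
Hole 4 (subtracted): ⌀10, A = 78.54 mm², x = 120 mm, Ī = 490.87 mm⁴.
By symmetry the centroid is at mid-width, x̄ = 75 mm.
Transfer each piece to the vertical centroidal axis using Ī + A·d² with d = x − 75:
  plate: d = 0 mm → contributes +7 031 250 mm⁴
  hole 1: d = -45 mm → contributes −159 534 mm⁴
  hole 2: d = -15 mm → contributes −18 162 mm⁴
  hole 3: d = 15 mm → contributes −18 162 mm⁴
  hole 4: d = 45 mm → contributes −159 534 mm⁴
Total I = 6 675 857 mm⁴.

I_yy ≈ 6.68 × 10⁶ mm⁴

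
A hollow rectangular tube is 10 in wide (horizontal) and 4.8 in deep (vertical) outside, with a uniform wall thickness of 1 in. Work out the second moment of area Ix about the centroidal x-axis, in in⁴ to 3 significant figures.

Break the section into simple shapes (no overlaps), measuring from the bottom-left corner of the bounding box.
Outer rectangle: 10 × 4.8, A = 48 in², y = 2.4 in, Ī = 92.16 in⁴.
Inner void (subtracted): 8 × 2.8, A = 22.4 in², y = 2.4 in, Ī = 14.635 in⁴.
By symmetry the centroid is at mid-height, ȳ = 2.4 in.
All pieces are centred on the centroidal x-axis, so I = ΣĪ (holes subtracted) = 77.525 in⁴.

Ix ≈ 77.5 in⁴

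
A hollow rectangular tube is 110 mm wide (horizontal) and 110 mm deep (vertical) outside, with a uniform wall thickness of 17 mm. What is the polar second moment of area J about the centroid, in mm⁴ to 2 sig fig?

J ≈ 1.9 × 10⁷ mm⁴

Treat the section as a set of non-overlapping primitives; coordinates are from the bounding-box lower-left.
Outer rectangle: 110 × 110, A = 12 100 mm², y = 55 mm, Ī = 12 200 833 mm⁴.
Inner void (subtracted): 76 × 76, A = 5 776 mm², y = 55 mm, Ī = 2 780 181 mm⁴.
By symmetry the centroid is at mid-height, ȳ = 55 mm.
All pieces are centred on the centroidal x-axis, so I = ΣĪ (holes subtracted) = 9 420 652 mm⁴.
Repeating about the centroidal y-axis gives I_y = 9 420 652 mm⁴.
Polar second moment: J = I_x + I_y = 18 841 304 mm⁴.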